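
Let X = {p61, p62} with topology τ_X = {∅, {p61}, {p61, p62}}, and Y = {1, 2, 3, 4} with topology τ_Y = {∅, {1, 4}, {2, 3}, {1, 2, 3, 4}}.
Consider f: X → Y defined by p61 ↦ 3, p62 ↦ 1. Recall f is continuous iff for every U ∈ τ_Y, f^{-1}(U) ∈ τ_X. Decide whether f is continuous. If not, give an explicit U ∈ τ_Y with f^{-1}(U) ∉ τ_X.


f is NOT continuous.

Compute f^{-1}(U) for each U ∈ τ_Y:
  U = ∅: f^{-1}(U) = ∅ ∈ τ_X ✓.
  U = {1, 4}: f^{-1}(U) = {p62} ∉ τ_X ✗.
  U = {2, 3}: f^{-1}(U) = {p61} ∈ τ_X ✓.
  U = {1, 2, 3, 4}: f^{-1}(U) = {p61, p62} ∈ τ_X ✓.
Found U = {1, 4} with f^{-1}(U) = {p62} not in τ_X. Therefore f is NOT continuous.


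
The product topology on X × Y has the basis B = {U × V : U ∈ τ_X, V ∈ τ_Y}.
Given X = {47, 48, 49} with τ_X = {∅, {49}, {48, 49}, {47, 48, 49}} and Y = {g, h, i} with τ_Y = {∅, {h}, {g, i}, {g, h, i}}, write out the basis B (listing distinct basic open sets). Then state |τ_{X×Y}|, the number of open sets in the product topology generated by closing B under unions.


Basis B = {∅ × ∅, {49} × {h}, {48, 49} × {h}, {49} × {g, i}, {47, 48, 49} × {h}, {49} × {g, h, i}, {48, 49} × {g, i}, {47, 48, 49} × {g, i}, {48, 49} × {g, h, i}, {47, 48, 49} × {g, h, i}}; |τ_{X×Y}| = 16.

Enumerate products U × V with U ∈ τ_X, V ∈ τ_Y (deduplicated):
  ∅ × ∅ = {} (∅)
  {49} × {h} = {(49,h)}
  {48, 49} × {h} = {(48,h), (49,h)}
  {49} × {g, i} = {(49,g), (49,i)}
  {47, 48, 49} × {h} = {(47,h), (48,h), (49,h)}
  {49} × {g, h, i} = {(49,g), (49,h), (49,i)}
  {48, 49} × {g, i} = {(48,g), (48,i), (49,g), (49,i)}
  {47, 48, 49} × {g, i} = {(47,g), (47,i), (48,g), (48,i), (49,g), (49,i)}
  {48, 49} × {g, h, i} = {(48,g), (48,h), (48,i), (49,g), (49,h), (49,i)}
  {47, 48, 49} × {g, h, i} = {(47,g), (47,h), (47,i), (48,g), (48,h), (48,i), (49,g), (49,h), (49,i)}
These 10 distinct sets form the basis B.
Close under arbitrary unions to get τ_{X×Y}; counting gives |τ_{X×Y}| = 16.


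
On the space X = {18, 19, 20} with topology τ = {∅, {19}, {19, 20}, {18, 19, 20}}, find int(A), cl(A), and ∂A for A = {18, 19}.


int(A) = {19}, cl(A) = {18, 19, 20}, ∂A = {18, 20}.

Closed sets in (X, τ) are complements of opens:
  closed(X, τ) = {∅, {18}, {18, 20}, {18, 19, 20}}.
int(A) = ⋃ {U ∈ τ : U ⊆ A}. Opens contained in A: ∅, {19}.
Taking the union of these: int(A) = {19}.
cl(A) = ⋂ {C closed : A ⊆ C}. Closed sets containing A: {18, 19, 20}.
Intersecting these: cl(A) = {18, 19, 20}.
∂A = cl(A) ∖ int(A) = {18, 19, 20} ∖ {19} = {18, 20}.


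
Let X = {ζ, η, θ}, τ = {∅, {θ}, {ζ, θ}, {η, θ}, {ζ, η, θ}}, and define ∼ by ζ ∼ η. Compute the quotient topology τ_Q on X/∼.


X/∼ = {[ζ=η], [θ]}; |τ_Q| = 3.

Equivalence classes: [ζ=η], [θ].
Quotient map π: X → X/∼ sends ζ ↦ [ζ=η], η ↦ [ζ=η], θ ↦ [θ].
For each subset V ⊆ X/∼, compute π^{-1}(V) ⊆ X and check whether π^{-1}(V) ∈ τ. V is open in τ_Q iff π^{-1}(V) ∈ τ.
  V = {}: π^{-1}(V) = ∅ ∈ τ ✓.
  V = {[ζ=η]}: π^{-1}(V) = {ζ, η} ∉ τ ✗.
  V = {[θ]}: π^{-1}(V) = {θ} ∈ τ ✓.
  V = {[ζ=η], [θ]}: π^{-1}(V) = {ζ, η, θ} ∈ τ ✓.
Open sets in the quotient: τ_Q = {{}, {[θ]}, {[ζ=η], [θ]}} (3 elements).


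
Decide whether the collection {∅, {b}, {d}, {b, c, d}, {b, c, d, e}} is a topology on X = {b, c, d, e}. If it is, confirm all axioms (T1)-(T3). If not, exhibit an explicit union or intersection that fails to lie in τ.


τ is NOT a topology on X.

Axiom (T1): ∅ ∈ τ? Yes; X ∈ τ? Yes.
Axiom (T2/T3): check pairwise unions and intersections of members of τ.
Counterexample for (T2): {b} ∪ {d} = {b, d} ∉ τ. Therefore τ is NOT a topology.


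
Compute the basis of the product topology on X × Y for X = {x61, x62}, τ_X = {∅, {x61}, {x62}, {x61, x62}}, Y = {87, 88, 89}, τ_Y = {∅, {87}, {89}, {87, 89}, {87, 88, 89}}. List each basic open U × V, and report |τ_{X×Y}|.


Basis B = {∅ × ∅, {x61} × {87}, {x61} × {89}, {x62} × {87}, {x62} × {89}, {x61} × {87, 89}, {x61, x62} × {87}, {x61, x62} × {89}, {x62} × {87, 89}, {x61} × {87, 88, 89}, {x62} × {87, 88, 89}, {x61, x62} × {87, 89}, {x61, x62} × {87, 88, 89}}; |τ_{X×Y}| = 25.

Enumerate products U × V with U ∈ τ_X, V ∈ τ_Y (deduplicated):
  ∅ × ∅ = {} (∅)
  {x61} × {87} = {(x61,87)}
  {x61} × {89} = {(x61,89)}
  {x62} × {87} = {(x62,87)}
  {x62} × {89} = {(x62,89)}
  {x61} × {87, 89} = {(x61,87), (x61,89)}
  {x61, x62} × {87} = {(x61,87), (x62,87)}
  {x61, x62} × {89} = {(x61,89), (x62,89)}
  {x62} × {87, 89} = {(x62,87), (x62,89)}
  {x61} × {87, 88, 89} = {(x61,87), (x61,88), (x61,89)}
  {x62} × {87, 88, 89} = {(x62,87), (x62,88), (x62,89)}
  {x61, x62} × {87, 89} = {(x61,87), (x61,89), (x62,87), (x62,89)}
  {x61, x62} × {87, 88, 89} = {(x61,87), (x61,88), (x61,89), (x62,87), (x62,88), (x62,89)}
These 13 distinct sets form the basis B.
Close under arbitrary unions to get τ_{X×Y}; counting gives |τ_{X×Y}| = 25.


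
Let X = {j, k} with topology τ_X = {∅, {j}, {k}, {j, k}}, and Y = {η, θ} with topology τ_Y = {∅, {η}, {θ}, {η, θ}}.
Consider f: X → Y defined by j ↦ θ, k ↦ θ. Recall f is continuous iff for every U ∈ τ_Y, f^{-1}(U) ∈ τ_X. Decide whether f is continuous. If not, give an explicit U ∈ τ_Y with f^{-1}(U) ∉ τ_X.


f IS continuous.

Compute f^{-1}(U) for each U ∈ τ_Y:
  U = ∅: f^{-1}(U) = ∅ ∈ τ_X ✓.
  U = {η}: f^{-1}(U) = ∅ ∈ τ_X ✓.
  U = {θ}: f^{-1}(U) = {j, k} ∈ τ_X ✓.
  U = {η, θ}: f^{-1}(U) = {j, k} ∈ τ_X ✓.
Every preimage lies in τ_X, so f IS continuous.


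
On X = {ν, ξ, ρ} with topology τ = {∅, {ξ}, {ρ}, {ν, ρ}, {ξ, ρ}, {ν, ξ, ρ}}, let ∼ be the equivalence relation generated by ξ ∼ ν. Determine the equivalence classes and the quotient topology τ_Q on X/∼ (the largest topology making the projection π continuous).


X/∼ = {[ν=ξ], [ρ]}; |τ_Q| = 3.

Equivalence classes: [ν=ξ], [ρ].
Quotient map π: X → X/∼ sends ν ↦ [ν=ξ], ξ ↦ [ν=ξ], ρ ↦ [ρ].
For each subset V ⊆ X/∼, compute π^{-1}(V) ⊆ X and check whether π^{-1}(V) ∈ τ. V is open in τ_Q iff π^{-1}(V) ∈ τ.
  V = {}: π^{-1}(V) = ∅ ∈ τ ✓.
  V = {[ν=ξ]}: π^{-1}(V) = {ν, ξ} ∉ τ ✗.
  V = {[ρ]}: π^{-1}(V) = {ρ} ∈ τ ✓.
  V = {[ν=ξ], [ρ]}: π^{-1}(V) = {ν, ξ, ρ} ∈ τ ✓.
Open sets in the quotient: τ_Q = {{}, {[ρ]}, {[ν=ξ], [ρ]}} (3 elements).


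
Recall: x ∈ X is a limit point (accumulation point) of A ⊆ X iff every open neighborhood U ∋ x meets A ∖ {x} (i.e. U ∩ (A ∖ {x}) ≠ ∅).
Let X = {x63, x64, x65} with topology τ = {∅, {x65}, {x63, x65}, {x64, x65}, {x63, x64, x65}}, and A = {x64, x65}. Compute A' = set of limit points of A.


A' = {x63, x64}

For each x ∈ X, list the open sets U ∈ τ with x ∈ U, then check whether U ∩ (A ∖ {x}) ≠ ∅ for every such U.
  x = x63: opens ∋ x are {x63, x65}, {x63, x64, x65}; each meets A ∖ {x63}, so x IS a limit point.
  x = x64: opens ∋ x are {x64, x65}, {x63, x64, x65}; each meets A ∖ {x64}, so x IS a limit point.
  x = x65: open {x65} ∋ x has {x65} ∩ (A ∖ {x65}) = ∅, so x is NOT a limit point.
Collecting: A' = {x63, x64}.


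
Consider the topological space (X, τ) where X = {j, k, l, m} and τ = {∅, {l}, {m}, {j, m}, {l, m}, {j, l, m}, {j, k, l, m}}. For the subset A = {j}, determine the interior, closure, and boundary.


int(A) = ∅, cl(A) = {j, k}, ∂A = {j, k}.

Closed sets in (X, τ) are complements of opens:
  closed(X, τ) = {∅, {k}, {j, k}, {k, l}, {j, k, l}, {j, k, m}, {j, k, l, m}}.
int(A) = ⋃ {U ∈ τ : U ⊆ A}. Opens contained in A: ∅.
Taking the union of these: int(A) = ∅.
cl(A) = ⋂ {C closed : A ⊆ C}. Closed sets containing A: {j, k}, {j, k, l}, {j, k, m}, {j, k, l, m}.
Intersecting these: cl(A) = {j, k}.
∂A = cl(A) ∖ int(A) = {j, k} ∖ ∅ = {j, k}.


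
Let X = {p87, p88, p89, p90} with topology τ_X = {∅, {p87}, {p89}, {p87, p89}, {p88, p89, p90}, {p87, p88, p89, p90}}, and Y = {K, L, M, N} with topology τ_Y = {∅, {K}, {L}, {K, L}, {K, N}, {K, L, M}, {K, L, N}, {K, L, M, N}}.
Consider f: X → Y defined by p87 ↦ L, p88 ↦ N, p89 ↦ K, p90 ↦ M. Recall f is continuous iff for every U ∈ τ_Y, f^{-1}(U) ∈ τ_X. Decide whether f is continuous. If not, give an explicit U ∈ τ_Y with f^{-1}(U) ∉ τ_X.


f is NOT continuous.

Compute f^{-1}(U) for each U ∈ τ_Y:
  U = ∅: f^{-1}(U) = ∅ ∈ τ_X ✓.
  U = {K}: f^{-1}(U) = {p89} ∈ τ_X ✓.
  U = {L}: f^{-1}(U) = {p87} ∈ τ_X ✓.
  U = {K, L}: f^{-1}(U) = {p87, p89} ∈ τ_X ✓.
  U = {K, N}: f^{-1}(U) = {p88, p89} ∉ τ_X ✗.
  U = {K, L, M}: f^{-1}(U) = {p87, p89, p90} ∉ τ_X ✗.
  U = {K, L, N}: f^{-1}(U) = {p87, p88, p89} ∉ τ_X ✗.
  U = {K, L, M, N}: f^{-1}(U) = {p87, p88, p89, p90} ∈ τ_X ✓.
Found U = {K, N} with f^{-1}(U) = {p88, p89} not in τ_X. Therefore f is NOT continuous.


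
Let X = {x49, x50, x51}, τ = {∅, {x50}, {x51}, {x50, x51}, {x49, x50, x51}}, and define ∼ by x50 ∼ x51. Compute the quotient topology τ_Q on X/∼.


X/∼ = {[x49], [x50=x51]}; |τ_Q| = 3.

Equivalence classes: [x49], [x50=x51].
Quotient map π: X → X/∼ sends x49 ↦ [x49], x50 ↦ [x50=x51], x51 ↦ [x50=x51].
For each subset V ⊆ X/∼, compute π^{-1}(V) ⊆ X and check whether π^{-1}(V) ∈ τ. V is open in τ_Q iff π^{-1}(V) ∈ τ.
  V = {}: π^{-1}(V) = ∅ ∈ τ ✓.
  V = {[x49]}: π^{-1}(V) = {x49} ∉ τ ✗.
  V = {[x50=x51]}: π^{-1}(V) = {x50, x51} ∈ τ ✓.
  V = {[x49], [x50=x51]}: π^{-1}(V) = {x49, x50, x51} ∈ τ ✓.
Open sets in the quotient: τ_Q = {{}, {[x50=x51]}, {[x49], [x50=x51]}} (3 elements).


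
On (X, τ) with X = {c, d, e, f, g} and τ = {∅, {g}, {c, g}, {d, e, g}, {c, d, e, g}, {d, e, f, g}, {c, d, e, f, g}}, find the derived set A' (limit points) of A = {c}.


A' = ∅

For each x ∈ X, list the open sets U ∈ τ with x ∈ U, then check whether U ∩ (A ∖ {x}) ≠ ∅ for every such U.
  x = c: open {c, g} ∋ x has {c, g} ∩ (A ∖ {c}) = ∅, so x is NOT a limit point.
  x = d: open {d, e, g} ∋ x has {d, e, g} ∩ (A ∖ {d}) = ∅, so x is NOT a limit point.
  x = e: open {d, e, g} ∋ x has {d, e, g} ∩ (A ∖ {e}) = ∅, so x is NOT a limit point.
  x = f: open {d, e, f, g} ∋ x has {d, e, f, g} ∩ (A ∖ {f}) = ∅, so x is NOT a limit point.
  x = g: open {g} ∋ x has {g} ∩ (A ∖ {g}) = ∅, so x is NOT a limit point.
Collecting: A' = ∅.


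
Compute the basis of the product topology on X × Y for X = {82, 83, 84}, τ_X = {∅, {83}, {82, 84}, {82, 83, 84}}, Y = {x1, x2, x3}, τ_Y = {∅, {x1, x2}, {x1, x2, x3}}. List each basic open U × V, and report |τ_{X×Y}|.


Basis B = {∅ × ∅, {83} × {x1, x2}, {83} × {x1, x2, x3}, {82, 84} × {x1, x2}, {82, 84} × {x1, x2, x3}, {82, 83, 84} × {x1, x2}, {82, 83, 84} × {x1, x2, x3}}; |τ_{X×Y}| = 9.

Enumerate products U × V with U ∈ τ_X, V ∈ τ_Y (deduplicated):
  ∅ × ∅ = {} (∅)
  {83} × {x1, x2} = {(83,x1), (83,x2)}
  {83} × {x1, x2, x3} = {(83,x1), (83,x2), (83,x3)}
  {82, 84} × {x1, x2} = {(82,x1), (82,x2), (84,x1), (84,x2)}
  {82, 84} × {x1, x2, x3} = {(82,x1), (82,x2), (82,x3), (84,x1), (84,x2), (84,x3)}
  {82, 83, 84} × {x1, x2} = {(82,x1), (82,x2), (83,x1), (83,x2), (84,x1), (84,x2)}
  {82, 83, 84} × {x1, x2, x3} = {(82,x1), (82,x2), (82,x3), (83,x1), (83,x2), (83,x3), (84,x1), (84,x2), (84,x3)}
These 7 distinct sets form the basis B.
Close under arbitrary unions to get τ_{X×Y}; counting gives |τ_{X×Y}| = 9.


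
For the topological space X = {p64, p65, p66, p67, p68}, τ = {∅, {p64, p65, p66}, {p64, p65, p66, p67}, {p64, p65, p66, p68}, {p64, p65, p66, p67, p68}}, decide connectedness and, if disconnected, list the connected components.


(X, τ) is connected.

Find clopen sets (U ∈ τ with X ∖ U ∈ τ):
  U = ∅, X ∖ U = {p64, p65, p66, p67, p68} — both open, so U is clopen.
  U = {p64, p65, p66, p67, p68}, X ∖ U = ∅ — both open, so U is clopen.
Only trivial clopens (∅ and X) exist, so (X, τ) is connected.
Compute connected components by grouping points that agree on all clopens:
  component: {p64, p65, p66, p67, p68}


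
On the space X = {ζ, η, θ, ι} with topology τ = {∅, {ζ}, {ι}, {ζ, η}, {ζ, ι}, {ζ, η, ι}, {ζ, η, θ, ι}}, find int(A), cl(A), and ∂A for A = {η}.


int(A) = ∅, cl(A) = {η, θ}, ∂A = {η, θ}.

Closed sets in (X, τ) are complements of opens:
  closed(X, τ) = {∅, {θ}, {η, θ}, {θ, ι}, {ζ, η, θ}, {η, θ, ι}, {ζ, η, θ, ι}}.
int(A) = ⋃ {U ∈ τ : U ⊆ A}. Opens contained in A: ∅.
Taking the union of these: int(A) = ∅.
cl(A) = ⋂ {C closed : A ⊆ C}. Closed sets containing A: {η, θ}, {ζ, η, θ}, {η, θ, ι}, {ζ, η, θ, ι}.
Intersecting these: cl(A) = {η, θ}.
∂A = cl(A) ∖ int(A) = {η, θ} ∖ ∅ = {η, θ}.


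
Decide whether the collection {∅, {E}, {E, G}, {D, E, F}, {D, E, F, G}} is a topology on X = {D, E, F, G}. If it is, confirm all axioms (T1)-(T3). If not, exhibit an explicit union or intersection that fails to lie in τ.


τ IS a topology on X.

Axiom (T1): ∅ ∈ τ? Yes; X ∈ τ? Yes.
Axiom (T2/T3): check pairwise unions and intersections of members of τ.
All pairwise intersections and unions checked — each lies in τ. Therefore τ satisfies (T1), (T2), (T3): it IS a topology on X.


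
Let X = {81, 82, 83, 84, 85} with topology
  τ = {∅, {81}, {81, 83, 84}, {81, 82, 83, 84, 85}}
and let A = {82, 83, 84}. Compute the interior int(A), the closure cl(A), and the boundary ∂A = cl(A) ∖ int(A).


int(A) = ∅, cl(A) = {82, 83, 84, 85}, ∂A = {82, 83, 84, 85}.

Closed sets in (X, τ) are complements of opens:
  closed(X, τ) = {∅, {82, 85}, {82, 83, 84, 85}, {81, 82, 83, 84, 85}}.
int(A) = ⋃ {U ∈ τ : U ⊆ A}. Opens contained in A: ∅.
Taking the union of these: int(A) = ∅.
cl(A) = ⋂ {C closed : A ⊆ C}. Closed sets containing A: {82, 83, 84, 85}, {81, 82, 83, 84, 85}.
Intersecting these: cl(A) = {82, 83, 84, 85}.
∂A = cl(A) ∖ int(A) = {82, 83, 84, 85} ∖ ∅ = {82, 83, 84, 85}.


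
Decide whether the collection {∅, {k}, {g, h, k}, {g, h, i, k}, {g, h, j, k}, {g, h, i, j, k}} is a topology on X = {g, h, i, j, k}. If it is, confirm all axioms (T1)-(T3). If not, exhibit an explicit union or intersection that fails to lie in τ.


τ IS a topology on X.

Axiom (T1): ∅ ∈ τ? Yes; X ∈ τ? Yes.
Axiom (T2/T3): check pairwise unions and intersections of members of τ.
All pairwise intersections and unions checked — each lies in τ. Therefore τ satisfies (T1), (T2), (T3): it IS a topology on X.


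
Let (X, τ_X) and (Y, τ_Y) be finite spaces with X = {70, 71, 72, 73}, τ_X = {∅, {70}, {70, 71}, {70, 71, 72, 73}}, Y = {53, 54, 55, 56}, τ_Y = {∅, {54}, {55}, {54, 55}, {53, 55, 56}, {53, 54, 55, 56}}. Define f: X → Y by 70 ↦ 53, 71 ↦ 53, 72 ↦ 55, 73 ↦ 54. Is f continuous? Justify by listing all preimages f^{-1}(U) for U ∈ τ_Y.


f is NOT continuous.

Compute f^{-1}(U) for each U ∈ τ_Y:
  U = ∅: f^{-1}(U) = ∅ ∈ τ_X ✓.
  U = {54}: f^{-1}(U) = {73} ∉ τ_X ✗.
  U = {55}: f^{-1}(U) = {72} ∉ τ_X ✗.
  U = {54, 55}: f^{-1}(U) = {72, 73} ∉ τ_X ✗.
  U = {53, 55, 56}: f^{-1}(U) = {70, 71, 72} ∉ τ_X ✗.
  U = {53, 54, 55, 56}: f^{-1}(U) = {70, 71, 72, 73} ∈ τ_X ✓.
Found U = {54} with f^{-1}(U) = {73} not in τ_X. Therefore f is NOT continuous.


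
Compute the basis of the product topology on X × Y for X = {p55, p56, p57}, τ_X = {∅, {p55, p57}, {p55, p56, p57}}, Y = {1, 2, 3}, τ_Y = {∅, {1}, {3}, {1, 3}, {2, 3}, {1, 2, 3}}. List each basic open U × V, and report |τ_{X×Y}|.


Basis B = {∅ × ∅, {p55, p57} × {1}, {p55, p57} × {3}, {p55, p56, p57} × {1}, {p55, p56, p57} × {3}, {p55, p57} × {1, 3}, {p55, p57} × {2, 3}, {p55, p57} × {1, 2, 3}, {p55, p56, p57} × {1, 3}, {p55, p56, p57} × {2, 3}, {p55, p56, p57} × {1, 2, 3}}; |τ_{X×Y}| = 18.

Enumerate products U × V with U ∈ τ_X, V ∈ τ_Y (deduplicated):
  ∅ × ∅ = {} (∅)
  {p55, p57} × {1} = {(p55,1), (p57,1)}
  {p55, p57} × {3} = {(p55,3), (p57,3)}
  {p55, p56, p57} × {1} = {(p55,1), (p56,1), (p57,1)}
  {p55, p56, p57} × {3} = {(p55,3), (p56,3), (p57,3)}
  {p55, p57} × {1, 3} = {(p55,1), (p55,3), (p57,1), (p57,3)}
  {p55, p57} × {2, 3} = {(p55,2), (p55,3), (p57,2), (p57,3)}
  {p55, p57} × {1, 2, 3} = {(p55,1), (p55,2), (p55,3), (p57,1), (p57,2), (p57,3)}
  {p55, p56, p57} × {1, 3} = {(p55,1), (p55,3), (p56,1), (p56,3), (p57,1), (p57,3)}
  {p55, p56, p57} × {2, 3} = {(p55,2), (p55,3), (p56,2), (p56,3), (p57,2), (p57,3)}
  {p55, p56, p57} × {1, 2, 3} = {(p55,1), (p55,2), (p55,3), (p56,1), (p56,2), (p56,3), (p57,1), (p57,2), (p57,3)}
These 11 distinct sets form the basis B.
Close under arbitrary unions to get τ_{X×Y}; counting gives |τ_{X×Y}| = 18.


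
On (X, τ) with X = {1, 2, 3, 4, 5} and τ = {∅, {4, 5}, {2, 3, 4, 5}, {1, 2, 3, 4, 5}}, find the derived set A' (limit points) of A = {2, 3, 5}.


A' = {1, 2, 3, 4}

For each x ∈ X, list the open sets U ∈ τ with x ∈ U, then check whether U ∩ (A ∖ {x}) ≠ ∅ for every such U.
  x = 1: opens ∋ x are {1, 2, 3, 4, 5}; each meets A ∖ {1}, so x IS a limit point.
  x = 2: opens ∋ x are {2, 3, 4, 5}, {1, 2, 3, 4, 5}; each meets A ∖ {2}, so x IS a limit point.
  x = 3: opens ∋ x are {2, 3, 4, 5}, {1, 2, 3, 4, 5}; each meets A ∖ {3}, so x IS a limit point.
  x = 4: opens ∋ x are {4, 5}, {2, 3, 4, 5}, {1, 2, 3, 4, 5}; each meets A ∖ {4}, so x IS a limit point.
  x = 5: open {4, 5} ∋ x has {4, 5} ∩ (A ∖ {5}) = ∅, so x is NOT a limit point.
Collecting: A' = {1, 2, 3, 4}.


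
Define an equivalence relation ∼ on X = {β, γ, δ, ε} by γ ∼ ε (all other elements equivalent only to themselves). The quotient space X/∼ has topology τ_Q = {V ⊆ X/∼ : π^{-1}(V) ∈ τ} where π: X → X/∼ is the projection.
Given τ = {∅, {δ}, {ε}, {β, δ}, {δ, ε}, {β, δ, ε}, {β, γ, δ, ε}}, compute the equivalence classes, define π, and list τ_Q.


X/∼ = {[β], [γ=ε], [δ]}; |τ_Q| = 4.

Equivalence classes: [β], [γ=ε], [δ].
Quotient map π: X → X/∼ sends β ↦ [β], γ ↦ [γ=ε], δ ↦ [δ], ε ↦ [γ=ε].
For each subset V ⊆ X/∼, compute π^{-1}(V) ⊆ X and check whether π^{-1}(V) ∈ τ. V is open in τ_Q iff π^{-1}(V) ∈ τ.
  V = {}: π^{-1}(V) = ∅ ∈ τ ✓.
  V = {[β]}: π^{-1}(V) = {β} ∉ τ ✗.
  V = {[γ=ε]}: π^{-1}(V) = {γ, ε} ∉ τ ✗.
  V = {[β], [γ=ε]}: π^{-1}(V) = {β, γ, ε} ∉ τ ✗.
  V = {[δ]}: π^{-1}(V) = {δ} ∈ τ ✓.
  V = {[β], [δ]}: π^{-1}(V) = {β, δ} ∈ τ ✓.
  V = {[γ=ε], [δ]}: π^{-1}(V) = {γ, δ, ε} ∉ τ ✗.
  V = {[β], [γ=ε], [δ]}: π^{-1}(V) = {β, γ, δ, ε} ∈ τ ✓.
Open sets in the quotient: τ_Q = {{}, {[δ]}, {[β], [δ]}, {[β], [γ=ε], [δ]}} (4 elements).


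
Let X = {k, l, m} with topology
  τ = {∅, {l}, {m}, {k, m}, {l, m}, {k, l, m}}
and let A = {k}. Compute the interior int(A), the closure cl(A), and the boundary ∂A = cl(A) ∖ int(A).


int(A) = ∅, cl(A) = {k}, ∂A = {k}.

Closed sets in (X, τ) are complements of opens:
  closed(X, τ) = {∅, {k}, {l}, {k, l}, {k, m}, {k, l, m}}.
int(A) = ⋃ {U ∈ τ : U ⊆ A}. Opens contained in A: ∅.
Taking the union of these: int(A) = ∅.
cl(A) = ⋂ {C closed : A ⊆ C}. Closed sets containing A: {k}, {k, l}, {k, m}, {k, l, m}.
Intersecting these: cl(A) = {k}.
∂A = cl(A) ∖ int(A) = {k} ∖ ∅ = {k}.


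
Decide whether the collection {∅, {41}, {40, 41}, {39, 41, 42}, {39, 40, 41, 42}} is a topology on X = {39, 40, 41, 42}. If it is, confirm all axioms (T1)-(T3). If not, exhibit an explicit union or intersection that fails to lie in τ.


τ IS a topology on X.

Axiom (T1): ∅ ∈ τ? Yes; X ∈ τ? Yes.
Axiom (T2/T3): check pairwise unions and intersections of members of τ.
All pairwise intersections and unions checked — each lies in τ. Therefore τ satisfies (T1), (T2), (T3): it IS a topology on X.


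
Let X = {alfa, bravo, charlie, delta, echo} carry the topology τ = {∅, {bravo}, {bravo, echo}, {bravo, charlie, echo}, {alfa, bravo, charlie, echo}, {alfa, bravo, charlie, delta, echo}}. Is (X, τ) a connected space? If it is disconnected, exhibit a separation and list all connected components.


(X, τ) is connected.

Find clopen sets (U ∈ τ with X ∖ U ∈ τ):
  U = ∅, X ∖ U = {alfa, bravo, charlie, delta, echo} — both open, so U is clopen.
  U = {alfa, bravo, charlie, delta, echo}, X ∖ U = ∅ — both open, so U is clopen.
Only trivial clopens (∅ and X) exist, so (X, τ) is connected.
Compute connected components by grouping points that agree on all clopens:
  component: {alfa, bravo, charlie, delta, echo}


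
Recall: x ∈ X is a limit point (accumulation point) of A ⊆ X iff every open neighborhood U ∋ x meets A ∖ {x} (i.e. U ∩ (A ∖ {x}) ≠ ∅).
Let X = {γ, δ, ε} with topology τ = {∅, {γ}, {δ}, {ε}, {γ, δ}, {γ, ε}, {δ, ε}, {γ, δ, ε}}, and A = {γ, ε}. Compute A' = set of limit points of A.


A' = ∅

For each x ∈ X, list the open sets U ∈ τ with x ∈ U, then check whether U ∩ (A ∖ {x}) ≠ ∅ for every such U.
  x = γ: open {γ} ∋ x has {γ} ∩ (A ∖ {γ}) = ∅, so x is NOT a limit point.
  x = δ: open {δ} ∋ x has {δ} ∩ (A ∖ {δ}) = ∅, so x is NOT a limit point.
  x = ε: open {ε} ∋ x has {ε} ∩ (A ∖ {ε}) = ∅, so x is NOT a limit point.
Collecting: A' = ∅.


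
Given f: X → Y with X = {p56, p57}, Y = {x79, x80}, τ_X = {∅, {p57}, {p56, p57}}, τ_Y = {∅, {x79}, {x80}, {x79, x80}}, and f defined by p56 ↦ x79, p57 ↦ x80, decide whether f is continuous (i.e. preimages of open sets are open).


f is NOT continuous.

Compute f^{-1}(U) for each U ∈ τ_Y:
  U = ∅: f^{-1}(U) = ∅ ∈ τ_X ✓.
  U = {x79}: f^{-1}(U) = {p56} ∉ τ_X ✗.
  U = {x80}: f^{-1}(U) = {p57} ∈ τ_X ✓.
  U = {x79, x80}: f^{-1}(U) = {p56, p57} ∈ τ_X ✓.
Found U = {x79} with f^{-1}(U) = {p56} not in τ_X. Therefore f is NOT continuous.


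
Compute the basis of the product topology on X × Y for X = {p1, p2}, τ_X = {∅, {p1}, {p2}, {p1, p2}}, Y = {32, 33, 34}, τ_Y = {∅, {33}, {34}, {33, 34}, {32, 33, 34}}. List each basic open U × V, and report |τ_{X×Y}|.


Basis B = {∅ × ∅, {p1} × {33}, {p1} × {34}, {p2} × {33}, {p2} × {34}, {p1} × {33, 34}, {p1, p2} × {33}, {p1, p2} × {34}, {p2} × {33, 34}, {p1} × {32, 33, 34}, {p2} × {32, 33, 34}, {p1, p2} × {33, 34}, {p1, p2} × {32, 33, 34}}; |τ_{X×Y}| = 25.

Enumerate products U × V with U ∈ τ_X, V ∈ τ_Y (deduplicated):
  ∅ × ∅ = {} (∅)
  {p1} × {33} = {(p1,33)}
  {p1} × {34} = {(p1,34)}
  {p2} × {33} = {(p2,33)}
  {p2} × {34} = {(p2,34)}
  {p1} × {33, 34} = {(p1,33), (p1,34)}
  {p1, p2} × {33} = {(p1,33), (p2,33)}
  {p1, p2} × {34} = {(p1,34), (p2,34)}
  {p2} × {33, 34} = {(p2,33), (p2,34)}
  {p1} × {32, 33, 34} = {(p1,32), (p1,33), (p1,34)}
  {p2} × {32, 33, 34} = {(p2,32), (p2,33), (p2,34)}
  {p1, p2} × {33, 34} = {(p1,33), (p1,34), (p2,33), (p2,34)}
  {p1, p2} × {32, 33, 34} = {(p1,32), (p1,33), (p1,34), (p2,32), (p2,33), (p2,34)}
These 13 distinct sets form the basis B.
Close under arbitrary unions to get τ_{X×Y}; counting gives |τ_{X×Y}| = 25.


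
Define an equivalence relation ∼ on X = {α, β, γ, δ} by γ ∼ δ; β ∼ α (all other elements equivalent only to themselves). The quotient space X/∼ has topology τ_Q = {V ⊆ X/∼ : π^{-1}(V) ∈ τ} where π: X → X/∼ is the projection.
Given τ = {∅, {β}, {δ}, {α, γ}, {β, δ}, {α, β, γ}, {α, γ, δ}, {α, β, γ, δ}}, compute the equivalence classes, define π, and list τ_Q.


X/∼ = {[α=β], [γ=δ]}; |τ_Q| = 2.

Equivalence classes: [α=β], [γ=δ].
Quotient map π: X → X/∼ sends α ↦ [α=β], β ↦ [α=β], γ ↦ [γ=δ], δ ↦ [γ=δ].
For each subset V ⊆ X/∼, compute π^{-1}(V) ⊆ X and check whether π^{-1}(V) ∈ τ. V is open in τ_Q iff π^{-1}(V) ∈ τ.
  V = {}: π^{-1}(V) = ∅ ∈ τ ✓.
  V = {[α=β]}: π^{-1}(V) = {α, β} ∉ τ ✗.
  V = {[γ=δ]}: π^{-1}(V) = {γ, δ} ∉ τ ✗.
  V = {[α=β], [γ=δ]}: π^{-1}(V) = {α, β, γ, δ} ∈ τ ✓.
Open sets in the quotient: τ_Q = {{}, {[α=β], [γ=δ]}} (2 elements).


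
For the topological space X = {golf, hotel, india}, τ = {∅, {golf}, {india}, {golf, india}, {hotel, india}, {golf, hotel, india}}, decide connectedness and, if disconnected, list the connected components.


(X, τ) is disconnected; components = [{golf}, {hotel, india}].

Find clopen sets (U ∈ τ with X ∖ U ∈ τ):
  U = ∅, X ∖ U = {golf, hotel, india} — both open, so U is clopen.
  U = {golf}, X ∖ U = {hotel, india} — both open, so U is clopen.
  U = {hotel, india}, X ∖ U = {golf} — both open, so U is clopen.
  U = {golf, hotel, india}, X ∖ U = ∅ — both open, so U is clopen.
Nontrivial clopen(s) exist: e.g. {hotel, india}. So (X, τ) is disconnected.
Compute connected components by grouping points that agree on all clopens:
  component: {golf}
  component: {hotel, india}


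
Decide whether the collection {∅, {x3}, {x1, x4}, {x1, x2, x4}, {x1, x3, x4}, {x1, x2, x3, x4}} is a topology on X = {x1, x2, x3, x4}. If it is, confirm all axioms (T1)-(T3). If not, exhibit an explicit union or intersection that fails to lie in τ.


τ IS a topology on X.

Axiom (T1): ∅ ∈ τ? Yes; X ∈ τ? Yes.
Axiom (T2/T3): check pairwise unions and intersections of members of τ.
All pairwise intersections and unions checked — each lies in τ. Therefore τ satisfies (T1), (T2), (T3): it IS a topology on X.


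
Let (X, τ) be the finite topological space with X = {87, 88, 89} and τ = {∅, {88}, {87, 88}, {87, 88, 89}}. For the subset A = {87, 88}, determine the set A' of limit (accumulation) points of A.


A' = {87, 89}

For each x ∈ X, list the open sets U ∈ τ with x ∈ U, then check whether U ∩ (A ∖ {x}) ≠ ∅ for every such U.
  x = 87: opens ∋ x are {87, 88}, {87, 88, 89}; each meets A ∖ {87}, so x IS a limit point.
  x = 88: open {88} ∋ x has {88} ∩ (A ∖ {88}) = ∅, so x is NOT a limit point.
  x = 89: opens ∋ x are {87, 88, 89}; each meets A ∖ {89}, so x IS a limit point.
Collecting: A' = {87, 89}.


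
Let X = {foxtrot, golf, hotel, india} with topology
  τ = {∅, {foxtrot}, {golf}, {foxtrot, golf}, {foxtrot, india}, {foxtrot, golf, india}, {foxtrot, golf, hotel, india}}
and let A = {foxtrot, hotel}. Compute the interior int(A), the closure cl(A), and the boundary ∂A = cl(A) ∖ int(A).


int(A) = {foxtrot}, cl(A) = {foxtrot, hotel, india}, ∂A = {hotel, india}.

Closed sets in (X, τ) are complements of opens:
  closed(X, τ) = {∅, {hotel}, {golf, hotel}, {hotel, india}, {foxtrot, hotel, india}, {golf, hotel, india}, {foxtrot, golf, hotel, india}}.
int(A) = ⋃ {U ∈ τ : U ⊆ A}. Opens contained in A: ∅, {foxtrot}.
Taking the union of these: int(A) = {foxtrot}.
cl(A) = ⋂ {C closed : A ⊆ C}. Closed sets containing A: {foxtrot, hotel, india}, {foxtrot, golf, hotel, india}.
Intersecting these: cl(A) = {foxtrot, hotel, india}.
∂A = cl(A) ∖ int(A) = {foxtrot, hotel, india} ∖ {foxtrot} = {hotel, india}.


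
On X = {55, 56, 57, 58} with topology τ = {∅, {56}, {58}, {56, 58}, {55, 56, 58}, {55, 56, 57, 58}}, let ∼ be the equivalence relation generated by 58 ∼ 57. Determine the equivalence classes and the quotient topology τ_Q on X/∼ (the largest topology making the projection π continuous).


X/∼ = {[55], [56], [57=58]}; |τ_Q| = 3.

Equivalence classes: [55], [56], [57=58].
Quotient map π: X → X/∼ sends 55 ↦ [55], 56 ↦ [56], 57 ↦ [57=58], 58 ↦ [57=58].
For each subset V ⊆ X/∼, compute π^{-1}(V) ⊆ X and check whether π^{-1}(V) ∈ τ. V is open in τ_Q iff π^{-1}(V) ∈ τ.
  V = {}: π^{-1}(V) = ∅ ∈ τ ✓.
  V = {[55]}: π^{-1}(V) = {55} ∉ τ ✗.
  V = {[56]}: π^{-1}(V) = {56} ∈ τ ✓.
  V = {[55], [56]}: π^{-1}(V) = {55, 56} ∉ τ ✗.
  V = {[57=58]}: π^{-1}(V) = {57, 58} ∉ τ ✗.
  V = {[55], [57=58]}: π^{-1}(V) = {55, 57, 58} ∉ τ ✗.
  V = {[56], [57=58]}: π^{-1}(V) = {56, 57, 58} ∉ τ ✗.
  V = {[55], [56], [57=58]}: π^{-1}(V) = {55, 56, 57, 58} ∈ τ ✓.
Open sets in the quotient: τ_Q = {{}, {[56]}, {[55], [56], [57=58]}} (3 elements).


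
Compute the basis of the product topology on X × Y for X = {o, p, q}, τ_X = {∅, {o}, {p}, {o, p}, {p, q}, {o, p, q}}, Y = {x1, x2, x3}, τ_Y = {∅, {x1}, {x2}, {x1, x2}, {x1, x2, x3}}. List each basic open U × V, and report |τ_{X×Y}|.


Basis B = {∅ × ∅, {o} × {x1}, {o} × {x2}, {p} × {x1}, {p} × {x2}, {o} × {x1, x2}, {o, p} × {x1}, {o, p} × {x2}, {p} × {x1, x2}, {p, q} × {x1}, {p, q} × {x2}, {o} × {x1, x2, x3}, {o, p, q} × {x1}, {o, p, q} × {x2}, {p} × {x1, x2, x3}, {o, p} × {x1, x2}, {p, q} × {x1, x2}, {o, p} × {x1, x2, x3}, {o, p, q} × {x1, x2}, {p, q} × {x1, x2, x3}, {o, p, q} × {x1, x2, x3}}; |τ_{X×Y}| = 70.

Enumerate products U × V with U ∈ τ_X, V ∈ τ_Y (deduplicated):
  ∅ × ∅ = {} (∅)
  {o} × {x1} = {(o,x1)}
  {o} × {x2} = {(o,x2)}
  {p} × {x1} = {(p,x1)}
  {p} × {x2} = {(p,x2)}
  {o} × {x1, x2} = {(o,x1), (o,x2)}
  {o, p} × {x1} = {(o,x1), (p,x1)}
  {o, p} × {x2} = {(o,x2), (p,x2)}
  {p} × {x1, x2} = {(p,x1), (p,x2)}
  {p, q} × {x1} = {(p,x1), (q,x1)}
  {p, q} × {x2} = {(p,x2), (q,x2)}
  {o} × {x1, x2, x3} = {(o,x1), (o,x2), (o,x3)}
  {o, p, q} × {x1} = {(o,x1), (p,x1), (q,x1)}
  {o, p, q} × {x2} = {(o,x2), (p,x2), (q,x2)}
  {p} × {x1, x2, x3} = {(p,x1), (p,x2), (p,x3)}
  {o, p} × {x1, x2} = {(o,x1), (o,x2), (p,x1), (p,x2)}
  {p, q} × {x1, x2} = {(p,x1), (p,x2), (q,x1), (q,x2)}
  {o, p} × {x1, x2, x3} = {(o,x1), (o,x2), (o,x3), (p,x1), (p,x2), (p,x3)}
  {o, p, q} × {x1, x2} = {(o,x1), (o,x2), (p,x1), (p,x2), (q,x1), (q,x2)}
  {p, q} × {x1, x2, x3} = {(p,x1), (p,x2), (p,x3), (q,x1), (q,x2), (q,x3)}
  {o, p, q} × {x1, x2, x3} = {(o,x1), (o,x2), (o,x3), (p,x1), (p,x2), (p,x3), (q,x1), (q,x2), (q,x3)}
These 21 distinct sets form the basis B.
Close under arbitrary unions to get τ_{X×Y}; counting gives |τ_{X×Y}| = 70.


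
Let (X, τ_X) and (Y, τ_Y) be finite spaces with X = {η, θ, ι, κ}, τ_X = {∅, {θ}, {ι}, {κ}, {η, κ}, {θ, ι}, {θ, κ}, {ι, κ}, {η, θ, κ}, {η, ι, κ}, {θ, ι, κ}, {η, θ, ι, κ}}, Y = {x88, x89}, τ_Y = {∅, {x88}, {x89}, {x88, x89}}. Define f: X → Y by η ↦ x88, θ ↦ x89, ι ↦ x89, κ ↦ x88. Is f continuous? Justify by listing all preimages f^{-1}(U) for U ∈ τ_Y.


f IS continuous.

Compute f^{-1}(U) for each U ∈ τ_Y:
  U = ∅: f^{-1}(U) = ∅ ∈ τ_X ✓.
  U = {x88}: f^{-1}(U) = {η, κ} ∈ τ_X ✓.
  U = {x89}: f^{-1}(U) = {θ, ι} ∈ τ_X ✓.
  U = {x88, x89}: f^{-1}(U) = {η, θ, ι, κ} ∈ τ_X ✓.
Every preimage lies in τ_X, so f IS continuous.


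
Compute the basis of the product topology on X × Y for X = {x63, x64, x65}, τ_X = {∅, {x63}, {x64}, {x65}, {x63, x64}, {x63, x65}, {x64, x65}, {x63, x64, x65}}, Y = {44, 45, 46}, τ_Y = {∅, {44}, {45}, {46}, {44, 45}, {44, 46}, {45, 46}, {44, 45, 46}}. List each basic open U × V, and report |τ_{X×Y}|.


Basis B = {∅ × ∅, {x63} × {44}, {x63} × {45}, {x63} × {46}, {x64} × {44}, {x64} × {45}, {x64} × {46}, {x65} × {44}, {x65} × {45}, {x65} × {46}, {x63} × {44, 45}, {x63} × {44, 46}, {x63, x64} × {44}, {x63, x65} × {44}, {x63} × {45, 46}, {x63, x64} × {45}, {x63, x65} × {45}, {x63, x64} × {46}, {x63, x65} × {46}, {x64} × {44, 45}, {x64} × {44, 46}, {x64, x65} × {44}, {x64} × {45, 46}, {x64, x65} × {45}, {x64, x65} × {46}, {x65} × {44, 45}, {x65} × {44, 46}, {x65} × {45, 46}, {x63} × {44, 45, 46}, {x63, x64, x65} × {44}, {x63, x64, x65} × {45}, {x63, x64, x65} × {46}, {x64} × {44, 45, 46}, {x65} × {44, 45, 46}, {x63, x64} × {44, 45}, {x63, x65} × {44, 45}, {x63, x64} × {44, 46}, {x63, x65} × {44, 46}, {x63, x64} × {45, 46}, {x63, x65} × {45, 46}, {x64, x65} × {44, 45}, {x64, x65} × {44, 46}, {x64, x65} × {45, 46}, {x63, x64} × {44, 45, 46}, {x63, x65} × {44, 45, 46}, {x63, x64, x65} × {44, 45}, {x63, x64, x65} × {44, 46}, {x63, x64, x65} × {45, 46}, {x64, x65} × {44, 45, 46}, {x63, x64, x65} × {44, 45, 46}}; |τ_{X×Y}| = 512.

Enumerate products U × V with U ∈ τ_X, V ∈ τ_Y (deduplicated):
  ∅ × ∅ = {} (∅)
  {x63} × {44} = {(x63,44)}
  {x63} × {45} = {(x63,45)}
  {x63} × {46} = {(x63,46)}
  {x64} × {44} = {(x64,44)}
  {x64} × {45} = {(x64,45)}
  {x64} × {46} = {(x64,46)}
  {x65} × {44} = {(x65,44)}
  {x65} × {45} = {(x65,45)}
  {x65} × {46} = {(x65,46)}
  {x63} × {44, 45} = {(x63,44), (x63,45)}
  {x63} × {44, 46} = {(x63,44), (x63,46)}
  {x63, x64} × {44} = {(x63,44), (x64,44)}
  {x63, x65} × {44} = {(x63,44), (x65,44)}
  {x63} × {45, 46} = {(x63,45), (x63,46)}
  {x63, x64} × {45} = {(x63,45), (x64,45)}
  {x63, x65} × {45} = {(x63,45), (x65,45)}
  {x63, x64} × {46} = {(x63,46), (x64,46)}
  {x63, x65} × {46} = {(x63,46), (x65,46)}
  {x64} × {44, 45} = {(x64,44), (x64,45)}
  {x64} × {44, 46} = {(x64,44), (x64,46)}
  {x64, x65} × {44} = {(x64,44), (x65,44)}
  {x64} × {45, 46} = {(x64,45), (x64,46)}
  {x64, x65} × {45} = {(x64,45), (x65,45)}
  {x64, x65} × {46} = {(x64,46), (x65,46)}
  {x65} × {44, 45} = {(x65,44), (x65,45)}
  {x65} × {44, 46} = {(x65,44), (x65,46)}
  {x65} × {45, 46} = {(x65,45), (x65,46)}
  {x63} × {44, 45, 46} = {(x63,44), (x63,45), (x63,46)}
  {x63, x64, x65} × {44} = {(x63,44), (x64,44), (x65,44)}
  {x63, x64, x65} × {45} = {(x63,45), (x64,45), (x65,45)}
  {x63, x64, x65} × {46} = {(x63,46), (x64,46), (x65,46)}
  {x64} × {44, 45, 46} = {(x64,44), (x64,45), (x64,46)}
  {x65} × {44, 45, 46} = {(x65,44), (x65,45), (x65,46)}
  {x63, x64} × {44, 45} = {(x63,44), (x63,45), (x64,44), (x64,45)}
  {x63, x65} × {44, 45} = {(x63,44), (x63,45), (x65,44), (x65,45)}
  {x63, x64} × {44, 46} = {(x63,44), (x63,46), (x64,44), (x64,46)}
  {x63, x65} × {44, 46} = {(x63,44), (x63,46), (x65,44), (x65,46)}
  {x63, x64} × {45, 46} = {(x63,45), (x63,46), (x64,45), (x64,46)}
  {x63, x65} × {45, 46} = {(x63,45), (x63,46), (x65,45), (x65,46)}
  {x64, x65} × {44, 45} = {(x64,44), (x64,45), (x65,44), (x65,45)}
  {x64, x65} × {44, 46} = {(x64,44), (x64,46), (x65,44), (x65,46)}
  {x64, x65} × {45, 46} = {(x64,45), (x64,46), (x65,45), (x65,46)}
  {x63, x64} × {44, 45, 46} = {(x63,44), (x63,45), (x63,46), (x64,44), (x64,45), (x64,46)}
  {x63, x65} × {44, 45, 46} = {(x63,44), (x63,45), (x63,46), (x65,44), (x65,45), (x65,46)}
  {x63, x64, x65} × {44, 45} = {(x63,44), (x63,45), (x64,44), (x64,45), (x65,44), (x65,45)}
  {x63, x64, x65} × {44, 46} = {(x63,44), (x63,46), (x64,44), (x64,46), (x65,44), (x65,46)}
  {x63, x64, x65} × {45, 46} = {(x63,45), (x63,46), (x64,45), (x64,46), (x65,45), (x65,46)}
  {x64, x65} × {44, 45, 46} = {(x64,44), (x64,45), (x64,46), (x65,44), (x65,45), (x65,46)}
  {x63, x64, x65} × {44, 45, 46} = {(x63,44), (x63,45), (x63,46), (x64,44), (x64,45), (x64,46), (x65,44), (x65,45), (x65,46)}
These 50 distinct sets form the basis B.
Close under arbitrary unions to get τ_{X×Y}; counting gives |τ_{X×Y}| = 512.


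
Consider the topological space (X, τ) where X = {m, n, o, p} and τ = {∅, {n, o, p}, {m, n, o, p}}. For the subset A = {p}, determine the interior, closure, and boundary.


int(A) = ∅, cl(A) = {m, n, o, p}, ∂A = {m, n, o, p}.

Closed sets in (X, τ) are complements of opens:
  closed(X, τ) = {∅, {m}, {m, n, o, p}}.
int(A) = ⋃ {U ∈ τ : U ⊆ A}. Opens contained in A: ∅.
Taking the union of these: int(A) = ∅.
cl(A) = ⋂ {C closed : A ⊆ C}. Closed sets containing A: {m, n, o, p}.
Intersecting these: cl(A) = {m, n, o, p}.
∂A = cl(A) ∖ int(A) = {m, n, o, p} ∖ ∅ = {m, n, o, p}.


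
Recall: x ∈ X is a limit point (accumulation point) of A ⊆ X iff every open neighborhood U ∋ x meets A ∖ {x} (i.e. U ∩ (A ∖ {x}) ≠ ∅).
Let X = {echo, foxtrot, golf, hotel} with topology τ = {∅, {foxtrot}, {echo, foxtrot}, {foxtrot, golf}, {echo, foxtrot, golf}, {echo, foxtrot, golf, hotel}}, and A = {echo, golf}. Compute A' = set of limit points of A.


A' = {hotel}

For each x ∈ X, list the open sets U ∈ τ with x ∈ U, then check whether U ∩ (A ∖ {x}) ≠ ∅ for every such U.
  x = echo: open {echo, foxtrot} ∋ x has {echo, foxtrot} ∩ (A ∖ {echo}) = ∅, so x is NOT a limit point.
  x = foxtrot: open {foxtrot} ∋ x has {foxtrot} ∩ (A ∖ {foxtrot}) = ∅, so x is NOT a limit point.
  x = golf: open {foxtrot, golf} ∋ x has {foxtrot, golf} ∩ (A ∖ {golf}) = ∅, so x is NOT a limit point.
  x = hotel: opens ∋ x are {echo, foxtrot, golf, hotel}; each meets A ∖ {hotel}, so x IS a limit point.
Collecting: A' = {hotel}.


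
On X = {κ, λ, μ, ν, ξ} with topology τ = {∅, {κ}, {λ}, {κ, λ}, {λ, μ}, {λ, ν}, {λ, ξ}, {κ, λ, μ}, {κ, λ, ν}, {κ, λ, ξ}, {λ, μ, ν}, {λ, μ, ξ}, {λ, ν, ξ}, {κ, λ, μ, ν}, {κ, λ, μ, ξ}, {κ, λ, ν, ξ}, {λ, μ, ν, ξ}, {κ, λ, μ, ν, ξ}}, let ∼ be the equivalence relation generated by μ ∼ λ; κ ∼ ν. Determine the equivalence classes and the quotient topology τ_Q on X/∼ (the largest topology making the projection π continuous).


X/∼ = {[κ=ν], [λ=μ], [ξ]}; |τ_Q| = 5.

Equivalence classes: [κ=ν], [λ=μ], [ξ].
Quotient map π: X → X/∼ sends κ ↦ [κ=ν], λ ↦ [λ=μ], μ ↦ [λ=μ], ν ↦ [κ=ν], ξ ↦ [ξ].
For each subset V ⊆ X/∼, compute π^{-1}(V) ⊆ X and check whether π^{-1}(V) ∈ τ. V is open in τ_Q iff π^{-1}(V) ∈ τ.
  V = {}: π^{-1}(V) = ∅ ∈ τ ✓.
  V = {[κ=ν]}: π^{-1}(V) = {κ, ν} ∉ τ ✗.
  V = {[λ=μ]}: π^{-1}(V) = {λ, μ} ∈ τ ✓.
  V = {[κ=ν], [λ=μ]}: π^{-1}(V) = {κ, λ, μ, ν} ∈ τ ✓.
  V = {[ξ]}: π^{-1}(V) = {ξ} ∉ τ ✗.
  V = {[κ=ν], [ξ]}: π^{-1}(V) = {κ, ν, ξ} ∉ τ ✗.
  V = {[λ=μ], [ξ]}: π^{-1}(V) = {λ, μ, ξ} ∈ τ ✓.
  V = {[κ=ν], [λ=μ], [ξ]}: π^{-1}(V) = {κ, λ, μ, ν, ξ} ∈ τ ✓.
Open sets in the quotient: τ_Q = {{}, {[λ=μ]}, {[κ=ν], [λ=μ]}, {[λ=μ], [ξ]}, {[κ=ν], [λ=μ], [ξ]}} (5 elements).


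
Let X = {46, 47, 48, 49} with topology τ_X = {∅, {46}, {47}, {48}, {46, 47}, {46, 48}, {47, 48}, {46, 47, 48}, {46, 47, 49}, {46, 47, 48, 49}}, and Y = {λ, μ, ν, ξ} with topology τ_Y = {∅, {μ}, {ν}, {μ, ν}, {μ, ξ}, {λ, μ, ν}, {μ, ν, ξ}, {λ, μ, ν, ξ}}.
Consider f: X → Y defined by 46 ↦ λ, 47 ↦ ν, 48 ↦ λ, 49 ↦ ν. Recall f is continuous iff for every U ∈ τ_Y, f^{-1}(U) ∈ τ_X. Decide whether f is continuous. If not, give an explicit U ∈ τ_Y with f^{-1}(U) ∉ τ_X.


f is NOT continuous.

Compute f^{-1}(U) for each U ∈ τ_Y:
  U = ∅: f^{-1}(U) = ∅ ∈ τ_X ✓.
  U = {μ}: f^{-1}(U) = ∅ ∈ τ_X ✓.
  U = {ν}: f^{-1}(U) = {47, 49} ∉ τ_X ✗.
  U = {μ, ν}: f^{-1}(U) = {47, 49} ∉ τ_X ✗.
  U = {μ, ξ}: f^{-1}(U) = ∅ ∈ τ_X ✓.
  U = {λ, μ, ν}: f^{-1}(U) = {46, 47, 48, 49} ∈ τ_X ✓.
  U = {μ, ν, ξ}: f^{-1}(U) = {47, 49} ∉ τ_X ✗.
  U = {λ, μ, ν, ξ}: f^{-1}(U) = {46, 47, 48, 49} ∈ τ_X ✓.
Found U = {ν} with f^{-1}(U) = {47, 49} not in τ_X. Therefore f is NOT continuous.


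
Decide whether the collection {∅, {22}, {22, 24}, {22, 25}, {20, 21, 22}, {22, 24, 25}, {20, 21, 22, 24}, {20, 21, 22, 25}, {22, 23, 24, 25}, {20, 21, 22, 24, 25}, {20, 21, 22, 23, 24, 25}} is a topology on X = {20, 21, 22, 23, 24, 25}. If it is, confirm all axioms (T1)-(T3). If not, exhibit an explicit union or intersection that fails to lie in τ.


τ IS a topology on X.

Axiom (T1): ∅ ∈ τ? Yes; X ∈ τ? Yes.
Axiom (T2/T3): check pairwise unions and intersections of members of τ.
All pairwise intersections and unions checked — each lies in τ. Therefore τ satisfies (T1), (T2), (T3): it IS a topology on X.


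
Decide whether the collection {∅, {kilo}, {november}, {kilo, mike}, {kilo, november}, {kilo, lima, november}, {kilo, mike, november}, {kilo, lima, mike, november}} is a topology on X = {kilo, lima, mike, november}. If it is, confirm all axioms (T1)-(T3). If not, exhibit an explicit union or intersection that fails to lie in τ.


τ IS a topology on X.

Axiom (T1): ∅ ∈ τ? Yes; X ∈ τ? Yes.
Axiom (T2/T3): check pairwise unions and intersections of members of τ.
All pairwise intersections and unions checked — each lies in τ. Therefore τ satisfies (T1), (T2), (T3): it IS a topology on X.
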